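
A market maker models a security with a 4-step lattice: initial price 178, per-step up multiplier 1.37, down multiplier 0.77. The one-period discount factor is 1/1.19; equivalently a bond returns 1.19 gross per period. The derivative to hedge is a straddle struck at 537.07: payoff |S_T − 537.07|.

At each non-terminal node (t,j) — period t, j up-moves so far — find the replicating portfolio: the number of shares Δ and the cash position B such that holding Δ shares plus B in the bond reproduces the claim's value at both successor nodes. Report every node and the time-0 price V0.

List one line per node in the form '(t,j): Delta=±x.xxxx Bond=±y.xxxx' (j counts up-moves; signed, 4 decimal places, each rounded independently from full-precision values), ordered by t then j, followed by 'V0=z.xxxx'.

(0,0): Delta=-0.6570 Bond=228.3177
(1,0): Delta=-1.0000 Bond=318.7058
(1,1): Delta=-0.5744 Bond=251.5519
(2,0): Delta=-1.0000 Bond=379.2599
(2,1): Delta=-1.0000 Bond=379.2599
(2,2): Delta=-0.4719 Bond=265.0983
(3,0): Delta=-1.0000 Bond=451.3193
(3,1): Delta=-1.0000 Bond=451.3193
(3,2): Delta=-1.0000 Bond=451.3193
(3,3): Delta=-0.3447 Bond=257.2445
V0=111.3667

Under the risk-neutral measure, an up-move has probability p* = (R−d)/(u−d) = 0.7000 and values discount at R = 1.19.
Terminal payoffs: V(4,0)=474.4976, V(4,1)=425.7399, V(4,2)=338.9891, V(4,3)=184.6404, V(4,4)=89.9801
  t=3,j=0: stock 81.2629 → up 111.3301 (V=425.7399), down 62.5724 (V=474.4976). Price 370.0565; hedge Δ=-1.0000, bond B=451.3193.
  t=3,j=1: stock 144.5846 → up 198.0809 (V=338.9891), down 111.3301 (V=425.7399). Price 306.7347; hedge Δ=-1.0000, bond B=451.3193.
  t=3,j=2: stock 257.2479 → up 352.4296 (V=184.6404), down 198.0809 (V=338.9891). Price 194.0714; hedge Δ=-1.0000, bond B=451.3193.
  t=3,j=3: stock 457.7008 → up 627.0501 (V=89.9801), down 352.4296 (V=184.6404). Price 99.4775; hedge Δ=-0.3447, bond B=257.2445.
  t=2,j=0: stock 105.5362 → up 144.5846 (V=306.7347), down 81.2629 (V=370.0565). Price 273.7237; hedge Δ=-1.0000, bond B=379.2599.
  t=2,j=1: stock 187.7722 → up 257.2479 (V=194.0714), down 144.5846 (V=306.7347). Price 191.4877; hedge Δ=-1.0000, bond B=379.2599.
  t=2,j=2: stock 334.0882 → up 457.7008 (V=99.4775), down 257.2479 (V=194.0714). Price 107.4417; hedge Δ=-0.4719, bond B=265.0983.
  t=1,j=0: stock 137.0600 → up 187.7722 (V=191.4877), down 105.5362 (V=273.7237). Price 181.6458; hedge Δ=-1.0000, bond B=318.7058.
  t=1,j=1: stock 243.8600 → up 334.0882 (V=107.4417), down 187.7722 (V=191.4877). Price 111.4752; hedge Δ=-0.5744, bond B=251.5519.
  t=0,j=0: stock 178.0000 → up 243.8600 (V=111.4752), down 137.0600 (V=181.6458). Price 111.3667; hedge Δ=-0.6570, bond B=228.3177.
Root portfolio cost Δ·178+B reproduces V0=111.3667.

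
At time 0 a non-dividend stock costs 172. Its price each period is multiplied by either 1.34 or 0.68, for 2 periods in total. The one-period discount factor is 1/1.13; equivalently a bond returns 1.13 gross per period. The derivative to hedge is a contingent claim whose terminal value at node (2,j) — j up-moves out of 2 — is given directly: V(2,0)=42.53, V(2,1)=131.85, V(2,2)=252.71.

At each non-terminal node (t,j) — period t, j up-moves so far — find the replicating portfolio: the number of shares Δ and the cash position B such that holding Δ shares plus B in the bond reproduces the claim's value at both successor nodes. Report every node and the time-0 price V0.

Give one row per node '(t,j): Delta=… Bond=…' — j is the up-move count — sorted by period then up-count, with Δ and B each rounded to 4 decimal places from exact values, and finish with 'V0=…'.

(0,0): Delta=0.8639 Bond=-8.4211
(1,0): Delta=1.1571 Bond=-43.8024
(1,1): Delta=0.7945 Bond=6.4846
V0=140.1771

Since d<R<u, set p* = (R−d)/(u−d) = 0.6818; price each node as the discounted p*-expectation of its children.
At expiry t=2: V(2,0)=42.5300, V(2,1)=131.8500, V(2,2)=252.7100
(1,0): S=116.9600. Δ = (V_up−V_dn)/(S_up−S_dn) = (131.8500−42.5300)/(156.7264−79.5328) = 1.1571. V = [p*·131.8500 + (1−p*)·42.5300]/1.13 = 91.5310. B = V − Δ·S = -43.8024.
(1,1): S=230.4800. Δ = (V_up−V_dn)/(S_up−S_dn) = (252.7100−131.8500)/(308.8432−156.7264) = 0.7945. V = [p*·252.7100 + (1−p*)·131.8500]/1.13 = 189.6058. B = V − Δ·S = 6.4846.
(0,0): S=172.0000. Δ = (V_up−V_dn)/(S_up−S_dn) = (189.6058−91.5310)/(230.4800−116.9600) = 0.8639. V = [p*·189.6058 + (1−p*)·91.5310]/1.13 = 140.1771. B = V − Δ·S = -8.4211.
Check: Δ(0,0)·S0 + B(0,0) = 140.1771 = V0.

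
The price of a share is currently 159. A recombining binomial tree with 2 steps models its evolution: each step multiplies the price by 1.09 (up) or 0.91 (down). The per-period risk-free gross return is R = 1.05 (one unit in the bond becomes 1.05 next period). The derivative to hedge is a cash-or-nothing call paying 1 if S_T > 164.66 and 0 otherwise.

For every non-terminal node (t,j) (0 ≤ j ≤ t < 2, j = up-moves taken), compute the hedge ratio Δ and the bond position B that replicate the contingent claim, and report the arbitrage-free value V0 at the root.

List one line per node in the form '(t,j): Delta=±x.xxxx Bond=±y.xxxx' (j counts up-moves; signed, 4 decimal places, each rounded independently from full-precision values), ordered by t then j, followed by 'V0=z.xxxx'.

Since d<R<u, set p* = (R−d)/(u−d) = 0.7778; price each node as the discounted p*-expectation of its children.
Terminal payoffs: V(2,0)=0.0000, V(2,1)=0.0000, V(2,2)=1.0000
Node (1,0) S=144.6900: V=(p*·0.0000+(1−p*)·0.0000)/1.05=0.0000; Δ=(0.0000−0.0000)/(157.7121−131.6679)=0.0000; B=V−Δ·S=0.0000
Node (1,1) S=173.3100: V=(p*·1.0000+(1−p*)·0.0000)/1.05=0.7407; Δ=(1.0000−0.0000)/(188.9079−157.7121)=0.0321; B=V−Δ·S=-4.8148
Node (0,0) S=159.0000: V=(p*·0.7407+(1−p*)·0.0000)/1.05=0.5487; Δ=(0.7407−0.0000)/(173.3100−144.6900)=0.0259; B=V−Δ·S=-3.5665
Each (Δ,B) replicates both successor values, so the strategy is self-financing and V0 is arbitrage-free.

(0,0): Delta=0.0259 Bond=-3.5665
(1,0): Delta=0.0000 Bond=0.0000
(1,1): Delta=0.0321 Bond=-4.8148
V0=0.5487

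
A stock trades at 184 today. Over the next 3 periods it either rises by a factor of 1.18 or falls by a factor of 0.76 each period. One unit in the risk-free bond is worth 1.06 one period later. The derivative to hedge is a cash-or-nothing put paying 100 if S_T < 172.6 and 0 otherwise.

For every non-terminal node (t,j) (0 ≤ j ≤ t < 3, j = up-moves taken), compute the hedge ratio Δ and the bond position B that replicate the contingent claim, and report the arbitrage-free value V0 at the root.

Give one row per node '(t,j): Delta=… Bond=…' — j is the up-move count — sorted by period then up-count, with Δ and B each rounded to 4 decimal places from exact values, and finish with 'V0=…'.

(0,0): Delta=-0.4701 Bond=103.1369
(1,0): Delta=-1.1473 Bond=204.0332
(1,1): Delta=-0.2956 Bond=71.4419
(2,0): Delta=0.0000 Bond=94.3396
(2,1): Delta=-1.4429 Bond=265.0494
(2,2): Delta=0.0000 Bond=0.0000
V0=16.6455

Since d<R<u, set p* = (R−d)/(u−d) = 0.7143; price each node as the discounted p*-expectation of its children.
Terminal payoffs: V(3,0)=100.0000, V(3,1)=100.0000, V(3,2)=0.0000, V(3,3)=0.0000
Node (2,0) S=106.2784: V=(p*·100.0000+(1−p*)·100.0000)/1.06=94.3396; Δ=(100.0000−100.0000)/(125.4085−80.7716)=0.0000; B=V−Δ·S=94.3396
Node (2,1) S=165.0112: V=(p*·0.0000+(1−p*)·100.0000)/1.06=26.9542; Δ=(0.0000−100.0000)/(194.7132−125.4085)=-1.4429; B=V−Δ·S=265.0494
Node (2,2) S=256.2016: V=(p*·0.0000+(1−p*)·0.0000)/1.06=0.0000; Δ=(0.0000−0.0000)/(302.3179−194.7132)=0.0000; B=V−Δ·S=0.0000
Node (1,0) S=139.8400: V=(p*·26.9542+(1−p*)·94.3396)/1.06=43.5917; Δ=(26.9542−94.3396)/(165.0112−106.2784)=-1.1473; B=V−Δ·S=204.0332
Node (1,1) S=217.1200: V=(p*·0.0000+(1−p*)·26.9542)/1.06=7.2653; Δ=(0.0000−26.9542)/(256.2016−165.0112)=-0.2956; B=V−Δ·S=71.4419
Node (0,0) S=184.0000: V=(p*·7.2653+(1−p*)·43.5917)/1.06=16.6455; Δ=(7.2653−43.5917)/(217.1200−139.8400)=-0.4701; B=V−Δ·S=103.1369
Self-financing check: at every node Δ·S+B equals the discounted successor values.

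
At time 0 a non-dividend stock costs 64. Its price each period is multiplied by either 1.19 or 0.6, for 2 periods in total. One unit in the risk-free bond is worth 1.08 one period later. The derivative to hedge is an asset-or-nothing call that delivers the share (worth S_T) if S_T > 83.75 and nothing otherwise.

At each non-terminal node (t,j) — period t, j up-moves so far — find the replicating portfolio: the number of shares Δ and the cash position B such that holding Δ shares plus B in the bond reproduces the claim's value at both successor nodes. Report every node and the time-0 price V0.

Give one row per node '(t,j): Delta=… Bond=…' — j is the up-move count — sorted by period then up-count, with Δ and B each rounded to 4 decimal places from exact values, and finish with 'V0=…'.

The replicating-portfolio and risk-neutral prices coincide; use p* = (1.08−0.6)/(1.19−0.6) = 0.8136 for the latter.
Terminal payoffs: V(2,0)=0.0000, V(2,1)=0.0000, V(2,2)=90.6304
(1,0): S=38.4000. Δ = (V_up−V_dn)/(S_up−S_dn) = (0.0000−0.0000)/(45.6960−23.0400) = 0.0000. V = [p*·0.0000 + (1−p*)·0.0000]/1.08 = 0.0000. B = V − Δ·S = 0.0000.
(1,1): S=76.1600. Δ = (V_up−V_dn)/(S_up−S_dn) = (90.6304−0.0000)/(90.6304−45.6960) = 2.0169. V = [p*·90.6304 + (1−p*)·0.0000]/1.08 = 68.2715. B = V − Δ·S = -85.3394.
(0,0): S=64.0000. Δ = (V_up−V_dn)/(S_up−S_dn) = (68.2715−0.0000)/(76.1600−38.4000) = 1.8080. V = [p*·68.2715 + (1−p*)·0.0000]/1.08 = 51.4286. B = V − Δ·S = -64.2858.
Check: Δ(0,0)·S0 + B(0,0) = 51.4286 = V0.

(0,0): Delta=1.8080 Bond=-64.2858
(1,0): Delta=0.0000 Bond=0.0000
(1,1): Delta=2.0169 Bond=-85.3394
V0=51.4286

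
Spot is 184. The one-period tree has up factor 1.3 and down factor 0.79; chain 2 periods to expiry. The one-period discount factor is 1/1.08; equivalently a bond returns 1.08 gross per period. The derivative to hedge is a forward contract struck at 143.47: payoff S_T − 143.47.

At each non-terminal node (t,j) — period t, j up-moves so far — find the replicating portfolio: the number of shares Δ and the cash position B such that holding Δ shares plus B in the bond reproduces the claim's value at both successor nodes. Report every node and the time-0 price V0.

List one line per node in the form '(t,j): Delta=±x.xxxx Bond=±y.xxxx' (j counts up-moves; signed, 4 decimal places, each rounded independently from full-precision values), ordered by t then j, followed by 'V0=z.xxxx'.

(0,0): Delta=1.0000 Bond=-123.0024
(1,0): Delta=1.0000 Bond=-132.8426
(1,1): Delta=1.0000 Bond=-132.8426
V0=60.9976

Since d<R<u, set p* = (R−d)/(u−d) = 0.5686; price each node as the discounted p*-expectation of its children.
Terminal payoffs: V(2,0)=-28.6356, V(2,1)=45.4980, V(2,2)=167.4900
Node (1,0) S=145.3600: V=(p*·45.4980+(1−p*)·-28.6356)/1.08=12.5174; Δ=(45.4980−-28.6356)/(188.9680−114.8344)=1.0000; B=V−Δ·S=-132.8426
Node (1,1) S=239.2000: V=(p*·167.4900+(1−p*)·45.4980)/1.08=106.3574; Δ=(167.4900−45.4980)/(310.9600−188.9680)=1.0000; B=V−Δ·S=-132.8426
Node (0,0) S=184.0000: V=(p*·106.3574+(1−p*)·12.5174)/1.08=60.9976; Δ=(106.3574−12.5174)/(239.2000−145.3600)=1.0000; B=V−Δ·S=-123.0024
Root portfolio cost Δ·184+B reproduces V0=60.9976.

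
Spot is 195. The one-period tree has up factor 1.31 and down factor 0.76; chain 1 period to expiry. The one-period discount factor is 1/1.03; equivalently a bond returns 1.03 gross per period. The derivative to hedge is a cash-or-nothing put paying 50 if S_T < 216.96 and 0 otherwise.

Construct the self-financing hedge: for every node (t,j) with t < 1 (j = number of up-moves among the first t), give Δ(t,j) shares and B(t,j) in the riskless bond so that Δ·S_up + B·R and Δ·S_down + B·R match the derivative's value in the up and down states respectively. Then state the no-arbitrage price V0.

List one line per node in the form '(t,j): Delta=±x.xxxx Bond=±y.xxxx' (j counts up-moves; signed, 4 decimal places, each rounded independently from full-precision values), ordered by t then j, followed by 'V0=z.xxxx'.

The replicating-portfolio and risk-neutral prices coincide; use p* = (1.03−0.76)/(1.31−0.76) = 0.4909 for the latter.
At expiry t=1: V(1,0)=50.0000, V(1,1)=0.0000
Node (0,0) S=195.0000: V=(p*·0.0000+(1−p*)·50.0000)/1.03=24.7132; Δ=(0.0000−50.0000)/(255.4500−148.2000)=-0.4662; B=V−Δ·S=115.6222
Check: Δ(0,0)·S0 + B(0,0) = 24.7132 = V0.

(0,0): Delta=-0.4662 Bond=115.6222
V0=24.7132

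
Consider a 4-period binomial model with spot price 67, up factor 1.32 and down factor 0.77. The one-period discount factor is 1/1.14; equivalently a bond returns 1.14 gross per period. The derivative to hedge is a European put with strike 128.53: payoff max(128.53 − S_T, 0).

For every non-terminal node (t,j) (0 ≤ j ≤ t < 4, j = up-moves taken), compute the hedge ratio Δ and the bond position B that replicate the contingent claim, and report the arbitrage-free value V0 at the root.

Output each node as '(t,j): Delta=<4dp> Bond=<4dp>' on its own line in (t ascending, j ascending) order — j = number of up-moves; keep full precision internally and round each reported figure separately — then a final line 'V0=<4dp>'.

(0,0): Delta=-0.5824 Bond=57.2033
(1,0): Delta=-1.0000 Bond=86.7541
(1,1): Delta=-0.4639 Bond=54.7318
(2,0): Delta=-1.0000 Bond=98.8997
(2,1): Delta=-1.0000 Bond=98.8997
(2,2): Delta=-0.3118 Bond=44.6348
(3,0): Delta=-1.0000 Bond=112.7456
(3,1): Delta=-1.0000 Bond=112.7456
(3,2): Delta=-1.0000 Bond=112.7456
(3,3): Delta=-0.1165 Bond=20.7887
V0=18.1803

No-arbitrage ⇒ martingale measure with p* = (R−d)/(u−d) = 0.6727.
Terminal payoffs: V(4,0)=104.9775, V(4,1)=88.1542, V(4,2)=59.3144, V(4,3)=9.8747, V(4,4)=0.0000
Node (3,0) S=30.5877: V=(p*·88.1542+(1−p*)·104.9775)/1.14=82.1579; Δ=(88.1542−104.9775)/(40.3758−23.5525)=-1.0000; B=V−Δ·S=112.7456
Node (3,1) S=52.4361: V=(p*·59.3144+(1−p*)·88.1542)/1.14=60.3095; Δ=(59.3144−88.1542)/(69.2156−40.3758)=-1.0000; B=V−Δ·S=112.7456
Node (3,2) S=89.8904: V=(p*·9.8747+(1−p*)·59.3144)/1.14=22.8552; Δ=(9.8747−59.3144)/(118.6553−69.2156)=-1.0000; B=V−Δ·S=112.7456
Node (3,3) S=154.0979: V=(p*·0.0000+(1−p*)·9.8747)/1.14=2.8348; Δ=(0.0000−9.8747)/(203.4092−118.6553)=-0.1165; B=V−Δ·S=20.7887
Node (2,0) S=39.7243: V=(p*·60.3095+(1−p*)·82.1579)/1.14=59.1754; Δ=(60.3095−82.1579)/(52.4361−30.5877)=-1.0000; B=V−Δ·S=98.8997
Node (2,1) S=68.0988: V=(p*·22.8552+(1−p*)·60.3095)/1.14=30.8009; Δ=(22.8552−60.3095)/(89.8904−52.4361)=-1.0000; B=V−Δ·S=98.8997
Node (2,2) S=116.7408: V=(p*·2.8348+(1−p*)·22.8552)/1.14=8.2342; Δ=(2.8348−22.8552)/(154.0979−89.8904)=-0.3118; B=V−Δ·S=44.6348
Node (1,0) S=51.5900: V=(p*·30.8009+(1−p*)·59.1754)/1.14=35.1641; Δ=(30.8009−59.1754)/(68.0988−39.7243)=-1.0000; B=V−Δ·S=86.7541
Node (1,1) S=88.4400: V=(p*·8.2342+(1−p*)·30.8009)/1.14=13.7014; Δ=(8.2342−30.8009)/(116.7408−68.0988)=-0.4639; B=V−Δ·S=54.7318
Node (0,0) S=67.0000: V=(p*·13.7014+(1−p*)·35.1641)/1.14=18.1803; Δ=(13.7014−35.1641)/(88.4400−51.5900)=-0.5824; B=V−Δ·S=57.2033
Each (Δ,B) replicates both successor values, so the strategy is self-financing and V0 is arbitrage-free.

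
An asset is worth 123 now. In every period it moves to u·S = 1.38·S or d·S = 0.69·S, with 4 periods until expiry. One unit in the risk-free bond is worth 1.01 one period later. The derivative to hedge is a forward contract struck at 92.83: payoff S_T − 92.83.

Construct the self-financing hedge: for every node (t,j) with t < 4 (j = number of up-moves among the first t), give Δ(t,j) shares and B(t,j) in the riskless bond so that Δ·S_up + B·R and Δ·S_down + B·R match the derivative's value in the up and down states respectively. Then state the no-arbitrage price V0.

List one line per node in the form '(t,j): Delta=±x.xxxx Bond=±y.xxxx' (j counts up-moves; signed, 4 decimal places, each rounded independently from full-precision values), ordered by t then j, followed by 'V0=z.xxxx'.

Risk-neutral probability p* = (R−d)/(u−d) = (1.01−0.69)/(1.38−0.69) = 0.4638.
At expiry t=4: V(4,0)=-64.9494, V(4,1)=-37.0689, V(4,2)=18.6922, V(4,3)=130.2145, V(4,4)=353.2589
(3,0): S=40.4066. Δ = (V_up−V_dn)/(S_up−S_dn) = (-37.0689−-64.9494)/(55.7611−27.8806) = 1.0000. V = [p*·-37.0689 + (1−p*)·-64.9494]/1.01 = -51.5043. B = V − Δ·S = -91.9109.
(3,1): S=80.8132. Δ = (V_up−V_dn)/(S_up−S_dn) = (18.6922−-37.0689)/(111.5222−55.7611) = 1.0000. V = [p*·18.6922 + (1−p*)·-37.0689]/1.01 = -11.0977. B = V − Δ·S = -91.9109.
(3,2): S=161.6264. Δ = (V_up−V_dn)/(S_up−S_dn) = (130.2145−18.6922)/(223.0445−111.5222) = 1.0000. V = [p*·130.2145 + (1−p*)·18.6922]/1.01 = 69.7155. B = V − Δ·S = -91.9109.
(3,3): S=323.2529. Δ = (V_up−V_dn)/(S_up−S_dn) = (353.2589−130.2145)/(446.0889−223.0445) = 1.0000. V = [p*·353.2589 + (1−p*)·130.2145]/1.01 = 231.3420. B = V − Δ·S = -91.9109.
(2,0): S=58.5603. Δ = (V_up−V_dn)/(S_up−S_dn) = (-11.0977−-51.5043)/(80.8132−40.4066) = 1.0000. V = [p*·-11.0977 + (1−p*)·-51.5043]/1.01 = -32.4406. B = V − Δ·S = -91.0009.
(2,1): S=117.1206. Δ = (V_up−V_dn)/(S_up−S_dn) = (69.7155−-11.0977)/(161.6264−80.8132) = 1.0000. V = [p*·69.7155 + (1−p*)·-11.0977]/1.01 = 26.1197. B = V − Δ·S = -91.0009.
(2,2): S=234.2412. Δ = (V_up−V_dn)/(S_up−S_dn) = (231.3420−69.7155)/(323.2529−161.6264) = 1.0000. V = [p*·231.3420 + (1−p*)·69.7155]/1.01 = 143.2403. B = V − Δ·S = -91.0009.
(1,0): S=84.8700. Δ = (V_up−V_dn)/(S_up−S_dn) = (26.1197−-32.4406)/(117.1206−58.5603) = 1.0000. V = [p*·26.1197 + (1−p*)·-32.4406]/1.01 = -5.2299. B = V − Δ·S = -90.0999.
(1,1): S=169.7400. Δ = (V_up−V_dn)/(S_up−S_dn) = (143.2403−26.1197)/(234.2412−117.1206) = 1.0000. V = [p*·143.2403 + (1−p*)·26.1197]/1.01 = 79.6401. B = V − Δ·S = -90.0999.
(0,0): S=123.0000. Δ = (V_up−V_dn)/(S_up−S_dn) = (79.6401−-5.2299)/(169.7400−84.8700) = 1.0000. V = [p*·79.6401 + (1−p*)·-5.2299]/1.01 = 33.7922. B = V − Δ·S = -89.2078.
Check: Δ(0,0)·S0 + B(0,0) = 33.7922 = V0.

(0,0): Delta=1.0000 Bond=-89.2078
(1,0): Delta=1.0000 Bond=-90.0999
(1,1): Delta=1.0000 Bond=-90.0999
(2,0): Delta=1.0000 Bond=-91.0009
(2,1): Delta=1.0000 Bond=-91.0009
(2,2): Delta=1.0000 Bond=-91.0009
(3,0): Delta=1.0000 Bond=-91.9109
(3,1): Delta=1.0000 Bond=-91.9109
(3,2): Delta=1.0000 Bond=-91.9109
(3,3): Delta=1.0000 Bond=-91.9109
V0=33.7922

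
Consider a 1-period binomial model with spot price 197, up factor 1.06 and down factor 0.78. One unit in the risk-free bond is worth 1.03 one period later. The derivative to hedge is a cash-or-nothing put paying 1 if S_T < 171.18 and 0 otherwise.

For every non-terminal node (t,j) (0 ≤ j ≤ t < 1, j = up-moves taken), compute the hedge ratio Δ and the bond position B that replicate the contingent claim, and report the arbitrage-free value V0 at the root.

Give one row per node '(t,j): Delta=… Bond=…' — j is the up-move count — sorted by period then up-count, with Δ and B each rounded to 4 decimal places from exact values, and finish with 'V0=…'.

Under the risk-neutral measure, an up-move has probability p* = (R−d)/(u−d) = 0.8929 and values discount at R = 1.03.
Terminal values V(1,·): V(1,0)=1.0000, V(1,1)=0.0000
(0,0): S=197.0000. Δ = (V_up−V_dn)/(S_up−S_dn) = (0.0000−1.0000)/(208.8200−153.6600) = -0.0181. V = [p*·0.0000 + (1−p*)·1.0000]/1.03 = 0.1040. B = V − Δ·S = 3.6755.
Root portfolio cost Δ·197+B reproduces V0=0.1040.

(0,0): Delta=-0.0181 Bond=3.6755
V0=0.1040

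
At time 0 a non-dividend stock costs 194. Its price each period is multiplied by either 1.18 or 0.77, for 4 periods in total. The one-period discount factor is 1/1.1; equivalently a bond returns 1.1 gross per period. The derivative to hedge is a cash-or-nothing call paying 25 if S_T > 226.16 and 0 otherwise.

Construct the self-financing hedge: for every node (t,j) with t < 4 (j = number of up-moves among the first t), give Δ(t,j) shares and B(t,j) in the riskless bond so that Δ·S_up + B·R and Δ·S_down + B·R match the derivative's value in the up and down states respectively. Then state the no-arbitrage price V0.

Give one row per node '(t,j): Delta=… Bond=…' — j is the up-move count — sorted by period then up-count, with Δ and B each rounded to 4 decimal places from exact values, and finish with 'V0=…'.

(0,0): Delta=0.0895 Bond=-3.2574
(1,0): Delta=0.2185 Bond=-22.8523
(1,1): Delta=0.0691 Bond=1.0882
(2,0): Delta=0.0000 Bond=0.0000
(2,1): Delta=0.2531 Bond=-31.2314
(2,2): Delta=0.0400 Bond=9.0585
(3,0): Delta=0.0000 Bond=0.0000
(3,1): Delta=0.0000 Bond=0.0000
(3,2): Delta=0.2932 Bond=-42.6829
(3,3): Delta=0.0000 Bond=22.7273
V0=14.1153

No-arbitrage ⇒ martingale measure with p* = (R−d)/(u−d) = 0.8049.
Payoff layer (t=4): V(4,0)=0.0000, V(4,1)=0.0000, V(4,2)=0.0000, V(4,3)=25.0000, V(4,4)=25.0000
Node (3,0) S=88.5674: V=(p*·0.0000+(1−p*)·0.0000)/1.1=0.0000; Δ=(0.0000−0.0000)/(104.5095−68.1969)=0.0000; B=V−Δ·S=0.0000
Node (3,1) S=135.7267: V=(p*·0.0000+(1−p*)·0.0000)/1.1=0.0000; Δ=(0.0000−0.0000)/(160.1575−104.5095)=0.0000; B=V−Δ·S=0.0000
Node (3,2) S=207.9967: V=(p*·25.0000+(1−p*)·0.0000)/1.1=18.2927; Δ=(25.0000−0.0000)/(245.4361−160.1575)=0.2932; B=V−Δ·S=-42.6829
Node (3,3) S=318.7482: V=(p*·25.0000+(1−p*)·25.0000)/1.1=22.7273; Δ=(25.0000−25.0000)/(376.1229−245.4361)=0.0000; B=V−Δ·S=22.7273
Node (2,0) S=115.0226: V=(p*·0.0000+(1−p*)·0.0000)/1.1=0.0000; Δ=(0.0000−0.0000)/(135.7267−88.5674)=0.0000; B=V−Δ·S=0.0000
Node (2,1) S=176.2684: V=(p*·18.2927+(1−p*)·0.0000)/1.1=13.3849; Δ=(18.2927−0.0000)/(207.9967−135.7267)=0.2531; B=V−Δ·S=-31.2314
Node (2,2) S=270.1256: V=(p*·22.7273+(1−p*)·18.2927)/1.1=19.8745; Δ=(22.7273−18.2927)/(318.7482−207.9967)=0.0400; B=V−Δ·S=9.0585
Node (1,0) S=149.3800: V=(p*·13.3849+(1−p*)·0.0000)/1.1=9.7938; Δ=(13.3849−0.0000)/(176.2684−115.0226)=0.2185; B=V−Δ·S=-22.8523
Node (1,1) S=228.9200: V=(p*·19.8745+(1−p*)·13.3849)/1.1=16.9166; Δ=(19.8745−13.3849)/(270.1256−176.2684)=0.0691; B=V−Δ·S=1.0882
Node (0,0) S=194.0000: V=(p*·16.9166+(1−p*)·9.7938)/1.1=14.1153; Δ=(16.9166−9.7938)/(228.9200−149.3800)=0.0895; B=V−Δ·S=-3.2574
Self-financing check: at every node Δ·S+B equals the discounted successor values.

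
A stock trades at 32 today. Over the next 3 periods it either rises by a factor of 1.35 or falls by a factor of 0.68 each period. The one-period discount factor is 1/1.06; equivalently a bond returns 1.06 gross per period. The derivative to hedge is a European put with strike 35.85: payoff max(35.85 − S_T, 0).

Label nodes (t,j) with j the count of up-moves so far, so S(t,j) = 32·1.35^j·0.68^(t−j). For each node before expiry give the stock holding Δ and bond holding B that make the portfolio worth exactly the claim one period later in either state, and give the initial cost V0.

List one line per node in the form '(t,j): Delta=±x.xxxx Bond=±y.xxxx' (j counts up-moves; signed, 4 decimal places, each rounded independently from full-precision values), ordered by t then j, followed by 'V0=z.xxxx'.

(0,0): Delta=-0.4006 Bond=18.8248
(1,0): Delta=-0.8603 Bond=29.9557
(1,1): Delta=-0.2240 Bond=12.3216
(2,0): Delta=-1.0000 Bond=33.8208
(2,1): Delta=-0.8065 Bond=30.1751
(2,2): Delta=0.0000 Bond=0.0000
V0=6.0045

Since d<R<u, set p* = (R−d)/(u−d) = 0.5672; price each node as the discounted p*-expectation of its children.
Payoff layer (t=3): V(3,0)=25.7882, V(3,1)=15.8743, V(3,2)=0.0000, V(3,3)=0.0000
(2,0): S=14.7968. Δ = (V_up−V_dn)/(S_up−S_dn) = (15.8743−25.7882)/(19.9757−10.0618) = -1.0000. V = [p*·15.8743 + (1−p*)·25.7882]/1.06 = 19.0240. B = V − Δ·S = 33.8208.
(2,1): S=29.3760. Δ = (V_up−V_dn)/(S_up−S_dn) = (0.0000−15.8743)/(39.6576−19.9757) = -0.8065. V = [p*·0.0000 + (1−p*)·15.8743]/1.06 = 6.4821. B = V − Δ·S = 30.1751.
(2,2): S=58.3200. Δ = (V_up−V_dn)/(S_up−S_dn) = (0.0000−0.0000)/(78.7320−39.6576) = 0.0000. V = [p*·0.0000 + (1−p*)·0.0000]/1.06 = 0.0000. B = V − Δ·S = 0.0000.
(1,0): S=21.7600. Δ = (V_up−V_dn)/(S_up−S_dn) = (6.4821−19.0240)/(29.3760−14.7968) = -0.8603. V = [p*·6.4821 + (1−p*)·19.0240]/1.06 = 11.2364. B = V − Δ·S = 29.9557.
(1,1): S=43.2000. Δ = (V_up−V_dn)/(S_up−S_dn) = (0.0000−6.4821)/(58.3200−29.3760) = -0.2240. V = [p*·0.0000 + (1−p*)·6.4821]/1.06 = 2.6469. B = V − Δ·S = 12.3216.
(0,0): S=32.0000. Δ = (V_up−V_dn)/(S_up−S_dn) = (2.6469−11.2364)/(43.2000−21.7600) = -0.4006. V = [p*·2.6469 + (1−p*)·11.2364]/1.06 = 6.0045. B = V − Δ·S = 18.8248.
Each (Δ,B) replicates both successor values, so the strategy is self-financing and V0 is arbitrage-free.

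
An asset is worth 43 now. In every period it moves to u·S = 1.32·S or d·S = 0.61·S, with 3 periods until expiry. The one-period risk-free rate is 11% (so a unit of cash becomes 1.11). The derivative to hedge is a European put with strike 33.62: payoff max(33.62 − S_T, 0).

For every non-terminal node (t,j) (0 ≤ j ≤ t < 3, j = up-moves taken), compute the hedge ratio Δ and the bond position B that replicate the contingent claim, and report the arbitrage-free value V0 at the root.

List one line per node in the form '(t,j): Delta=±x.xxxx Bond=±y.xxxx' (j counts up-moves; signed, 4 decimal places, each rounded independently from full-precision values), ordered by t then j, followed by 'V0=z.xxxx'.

(0,0): Delta=-0.1648 Bond=9.2291
(1,0): Delta=-0.5884 Bond=21.3532
(1,1): Delta=-0.0826 Bond=5.5786
(2,0): Delta=-1.0000 Bond=30.2883
(2,1): Delta=-0.5085 Bond=20.9358
(2,2): Delta=0.0000 Bond=0.0000
V0=2.1406

Risk-neutral probability p* = (R−d)/(u−d) = (1.11−0.61)/(1.32−0.61) = 0.7042.
At expiry t=3: V(3,0)=23.8598, V(3,1)=12.4996, V(3,2)=0.0000, V(3,3)=0.0000
Node (2,0) S=16.0003: V=(p*·12.4996+(1−p*)·23.8598)/1.11=14.2880; Δ=(12.4996−23.8598)/(21.1204−9.7602)=-1.0000; B=V−Δ·S=30.2883
Node (2,1) S=34.6236: V=(p*·0.0000+(1−p*)·12.4996)/1.11=3.3307; Δ=(0.0000−12.4996)/(45.7032−21.1204)=-0.5085; B=V−Δ·S=20.9358
Node (2,2) S=74.9232: V=(p*·0.0000+(1−p*)·0.0000)/1.11=0.0000; Δ=(0.0000−0.0000)/(98.8986−45.7032)=0.0000; B=V−Δ·S=0.0000
Node (1,0) S=26.2300: V=(p*·3.3307+(1−p*)·14.2880)/1.11=5.9203; Δ=(3.3307−14.2880)/(34.6236−16.0003)=-0.5884; B=V−Δ·S=21.3532
Node (1,1) S=56.7600: V=(p*·0.0000+(1−p*)·3.3307)/1.11=0.8875; Δ=(0.0000−3.3307)/(74.9232−34.6236)=-0.0826; B=V−Δ·S=5.5786
Node (0,0) S=43.0000: V=(p*·0.8875+(1−p*)·5.9203)/1.11=2.1406; Δ=(0.8875−5.9203)/(56.7600−26.2300)=-0.1648; B=V−Δ·S=9.2291
Each (Δ,B) replicates both successor values, so the strategy is self-financing and V0 is arbitrage-free.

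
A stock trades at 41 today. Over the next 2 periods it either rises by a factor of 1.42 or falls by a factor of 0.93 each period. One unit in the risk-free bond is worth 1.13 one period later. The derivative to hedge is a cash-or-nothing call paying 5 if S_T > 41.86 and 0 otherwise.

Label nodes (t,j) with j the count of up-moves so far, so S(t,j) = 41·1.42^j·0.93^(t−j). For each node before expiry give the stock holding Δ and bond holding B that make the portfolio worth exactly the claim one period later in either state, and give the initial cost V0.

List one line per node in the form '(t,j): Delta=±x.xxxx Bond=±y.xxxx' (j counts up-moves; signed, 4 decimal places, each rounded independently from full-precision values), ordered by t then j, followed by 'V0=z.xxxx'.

No-arbitrage ⇒ martingale measure with p* = (R−d)/(u−d) = 0.4082.
At expiry t=2: V(2,0)=0.0000, V(2,1)=5.0000, V(2,2)=5.0000
  t=1,j=0: stock 38.1300 → up 54.1446 (V=5.0000), down 35.4609 (V=0.0000). Price 1.8060; hedge Δ=0.2676, bond B=-8.3980.
  t=1,j=1: stock 58.2200 → up 82.6724 (V=5.0000), down 54.1446 (V=5.0000). Price 4.4248; hedge Δ=0.0000, bond B=4.4248.
  t=0,j=0: stock 41.0000 → up 58.2200 (V=4.4248), down 38.1300 (V=1.8060). Price 2.5442; hedge Δ=0.1304, bond B=-2.8002.
The time-0 hedge costs 2.5442, which is the no-arbitrage price.

(0,0): Delta=0.1304 Bond=-2.8002
(1,0): Delta=0.2676 Bond=-8.3980
(1,1): Delta=0.0000 Bond=4.4248
V0=2.5442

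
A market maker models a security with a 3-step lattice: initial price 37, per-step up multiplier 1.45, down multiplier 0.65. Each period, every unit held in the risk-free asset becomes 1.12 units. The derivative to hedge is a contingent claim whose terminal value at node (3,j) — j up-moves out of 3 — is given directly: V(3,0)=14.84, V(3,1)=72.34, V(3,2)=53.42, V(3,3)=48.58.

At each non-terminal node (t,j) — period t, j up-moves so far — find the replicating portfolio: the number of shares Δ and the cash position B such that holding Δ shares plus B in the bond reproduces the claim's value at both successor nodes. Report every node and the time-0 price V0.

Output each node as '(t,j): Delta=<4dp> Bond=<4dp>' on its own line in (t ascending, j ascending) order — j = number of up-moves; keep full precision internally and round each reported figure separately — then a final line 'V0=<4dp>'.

Risk-neutral probability p* = (R−d)/(u−d) = (1.12−0.65)/(1.45−0.65) = 0.5875.
Terminal values V(3,·): V(3,0)=14.8400, V(3,1)=72.3400, V(3,2)=53.4200, V(3,3)=48.5800
  t=2,j=0: stock 15.6325 → up 22.6671 (V=72.3400), down 10.1611 (V=14.8400). Price 43.4118; hedge Δ=4.5978, bond B=-28.4632.
  t=2,j=1: stock 34.8725 → up 50.5651 (V=53.4200), down 22.6671 (V=72.3400). Price 54.6647; hedge Δ=-0.6782, bond B=78.3147.
  t=2,j=2: stock 77.7925 → up 112.7991 (V=48.5800), down 50.5651 (V=53.4200). Price 45.1576; hedge Δ=-0.0778, bond B=51.2076.
  t=1,j=0: stock 24.0500 → up 34.8725 (V=54.6647), down 15.6325 (V=43.4118). Price 44.6633; hedge Δ=0.5849, bond B=30.5972.
  t=1,j=1: stock 53.6500 → up 77.7925 (V=45.1576), down 34.8725 (V=54.6647). Price 43.8208; hedge Δ=-0.2215, bond B=55.7047.
  t=0,j=0: stock 37.0000 → up 53.6500 (V=43.8208), down 24.0500 (V=44.6633). Price 39.4360; hedge Δ=-0.0285, bond B=40.4892.
Root portfolio cost Δ·37+B reproduces V0=39.4360.

(0,0): Delta=-0.0285 Bond=40.4892
(1,0): Delta=0.5849 Bond=30.5972
(1,1): Delta=-0.2215 Bond=55.7047
(2,0): Delta=4.5978 Bond=-28.4632
(2,1): Delta=-0.6782 Bond=78.3147
(2,2): Delta=-0.0778 Bond=51.2076
V0=39.4360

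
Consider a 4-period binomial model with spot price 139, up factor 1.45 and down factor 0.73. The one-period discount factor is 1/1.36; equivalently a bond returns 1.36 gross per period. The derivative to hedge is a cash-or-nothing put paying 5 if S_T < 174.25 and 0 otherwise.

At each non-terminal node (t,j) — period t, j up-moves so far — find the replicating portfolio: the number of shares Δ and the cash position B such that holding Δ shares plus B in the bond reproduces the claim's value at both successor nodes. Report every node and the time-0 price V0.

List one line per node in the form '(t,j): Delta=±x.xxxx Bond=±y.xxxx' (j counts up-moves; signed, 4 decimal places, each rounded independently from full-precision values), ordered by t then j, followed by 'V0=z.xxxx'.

Since d<R<u, set p* = (R−d)/(u−d) = 0.8750; price each node as the discounted p*-expectation of its children.
At expiry t=4: V(4,0)=5.0000, V(4,1)=5.0000, V(4,2)=5.0000, V(4,3)=0.0000, V(4,4)=0.0000
Node (3,0) S=54.0734: V=(p*·5.0000+(1−p*)·5.0000)/1.36=3.6765; Δ=(5.0000−5.0000)/(78.4064−39.4736)=0.0000; B=V−Δ·S=3.6765
Node (3,1) S=107.4060: V=(p*·5.0000+(1−p*)·5.0000)/1.36=3.6765; Δ=(5.0000−5.0000)/(155.7387−78.4064)=0.0000; B=V−Δ·S=3.6765
Node (3,2) S=213.3407: V=(p*·0.0000+(1−p*)·5.0000)/1.36=0.4596; Δ=(0.0000−5.0000)/(309.3440−155.7387)=-0.0326; B=V−Δ·S=7.4040
Node (3,3) S=423.7589: V=(p*·0.0000+(1−p*)·0.0000)/1.36=0.0000; Δ=(0.0000−0.0000)/(614.4504−309.3440)=0.0000; B=V−Δ·S=0.0000
Node (2,0) S=74.0731: V=(p*·3.6765+(1−p*)·3.6765)/1.36=2.7033; Δ=(3.6765−3.6765)/(107.4060−54.0734)=0.0000; B=V−Δ·S=2.7033
Node (2,1) S=147.1315: V=(p*·0.4596+(1−p*)·3.6765)/1.36=0.6336; Δ=(0.4596−3.6765)/(213.3407−107.4060)=-0.0304; B=V−Δ·S=5.1015
Node (2,2) S=292.2475: V=(p*·0.0000+(1−p*)·0.4596)/1.36=0.0422; Δ=(0.0000−0.4596)/(423.7589−213.3407)=-0.0022; B=V−Δ·S=0.6805
Node (1,0) S=101.4700: V=(p*·0.6336+(1−p*)·2.7033)/1.36=0.6561; Δ=(0.6336−2.7033)/(147.1315−74.0731)=-0.0283; B=V−Δ·S=3.5307
Node (1,1) S=201.5500: V=(p*·0.0422+(1−p*)·0.6336)/1.36=0.0854; Δ=(0.0422−0.6336)/(292.2475−147.1315)=-0.0041; B=V−Δ·S=0.9067
Node (0,0) S=139.0000: V=(p*·0.0854+(1−p*)·0.6561)/1.36=0.1153; Δ=(0.0854−0.6561)/(201.5500−101.4700)=-0.0057; B=V−Δ·S=0.9079
Check: Δ(0,0)·S0 + B(0,0) = 0.1153 = V0.

(0,0): Delta=-0.0057 Bond=0.9079
(1,0): Delta=-0.0283 Bond=3.5307
(1,1): Delta=-0.0041 Bond=0.9067
(2,0): Delta=0.0000 Bond=2.7033
(2,1): Delta=-0.0304 Bond=5.1015
(2,2): Delta=-0.0022 Bond=0.6805
(3,0): Delta=0.0000 Bond=3.6765
(3,1): Delta=0.0000 Bond=3.6765
(3,2): Delta=-0.0326 Bond=7.4040
(3,3): Delta=0.0000 Bond=0.0000
V0=0.1153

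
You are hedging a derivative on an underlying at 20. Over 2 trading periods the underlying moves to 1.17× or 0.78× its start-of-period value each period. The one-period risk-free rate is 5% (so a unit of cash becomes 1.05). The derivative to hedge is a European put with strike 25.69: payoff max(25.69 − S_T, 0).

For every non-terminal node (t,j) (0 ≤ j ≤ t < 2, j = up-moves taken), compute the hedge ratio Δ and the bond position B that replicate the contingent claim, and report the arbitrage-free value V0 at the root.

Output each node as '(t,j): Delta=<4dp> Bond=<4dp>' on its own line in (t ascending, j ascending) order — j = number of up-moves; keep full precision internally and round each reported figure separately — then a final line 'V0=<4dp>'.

Risk-neutral probability p* = (R−d)/(u−d) = (1.05−0.78)/(1.17−0.78) = 0.6923.
Payoff layer (t=2): V(2,0)=13.5220, V(2,1)=7.4380, V(2,2)=0.0000
(1,0): S=15.6000. Δ = (V_up−V_dn)/(S_up−S_dn) = (7.4380−13.5220)/(18.2520−12.1680) = -1.0000. V = [p*·7.4380 + (1−p*)·13.5220]/1.05 = 8.8667. B = V − Δ·S = 24.4667.
(1,1): S=23.4000. Δ = (V_up−V_dn)/(S_up−S_dn) = (0.0000−7.4380)/(27.3780−18.2520) = -0.8150. V = [p*·0.0000 + (1−p*)·7.4380]/1.05 = 2.1796. B = V − Δ·S = 21.2514.
(0,0): S=20.0000. Δ = (V_up−V_dn)/(S_up−S_dn) = (2.1796−8.8667)/(23.4000−15.6000) = -0.8573. V = [p*·2.1796 + (1−p*)·8.8667]/1.05 = 4.0354. B = V − Δ·S = 21.1817.
Self-financing check: at every node Δ·S+B equals the discounted successor values.

(0,0): Delta=-0.8573 Bond=21.1817
(1,0): Delta=-1.0000 Bond=24.4667
(1,1): Delta=-0.8150 Bond=21.2514
V0=4.0354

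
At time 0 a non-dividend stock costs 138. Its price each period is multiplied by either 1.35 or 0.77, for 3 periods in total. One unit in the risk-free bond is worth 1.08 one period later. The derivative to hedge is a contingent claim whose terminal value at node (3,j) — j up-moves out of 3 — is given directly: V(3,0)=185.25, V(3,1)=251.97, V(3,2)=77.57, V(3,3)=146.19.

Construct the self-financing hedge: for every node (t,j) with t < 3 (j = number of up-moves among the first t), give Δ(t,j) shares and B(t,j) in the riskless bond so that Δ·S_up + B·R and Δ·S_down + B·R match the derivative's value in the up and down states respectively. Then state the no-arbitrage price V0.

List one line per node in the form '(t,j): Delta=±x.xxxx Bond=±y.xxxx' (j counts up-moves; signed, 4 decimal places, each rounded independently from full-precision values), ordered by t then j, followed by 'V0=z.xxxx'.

(0,0): Delta=-0.5647 Bond=204.5591
(1,0): Delta=-0.9338 Bond=260.1390
(1,1): Delta=-0.3814 Bond=186.7687
(2,0): Delta=1.4059 Bond=89.5125
(2,1): Delta=-2.0961 Bond=447.6861
(2,2): Delta=0.4704 Bond=-12.5268
V0=126.6244

Under the risk-neutral measure, an up-move has probability p* = (R−d)/(u−d) = 0.5345 and values discount at R = 1.08.
At expiry t=3: V(3,0)=185.2500, V(3,1)=251.9700, V(3,2)=77.5700, V(3,3)=146.1900
  t=2,j=0: stock 81.8202 → up 110.4573 (V=251.9700), down 63.0016 (V=185.2500). Price 204.5469; hedge Δ=1.4059, bond B=89.5125.
  t=2,j=1: stock 143.4510 → up 193.6589 (V=77.5700), down 110.4573 (V=251.9700). Price 146.9965; hedge Δ=-2.0961, bond B=447.6861.
  t=2,j=2: stock 251.5050 → up 339.5318 (V=146.1900), down 193.6589 (V=77.5700). Price 105.7835; hedge Δ=0.4704, bond B=-12.5268.
  t=1,j=0: stock 106.2600 → up 143.4510 (V=146.9965), down 81.8202 (V=204.5469). Price 160.9141; hedge Δ=-0.9338, bond B=260.1390.
  t=1,j=1: stock 186.3000 → up 251.5050 (V=105.7835), down 143.4510 (V=146.9965). Price 115.7119; hedge Δ=-0.3814, bond B=186.7687.
  t=0,j=0: stock 138.0000 → up 186.3000 (V=115.7119), down 106.2600 (V=160.9141). Price 126.6244; hedge Δ=-0.5647, bond B=204.5591.
Check: Δ(0,0)·S0 + B(0,0) = 126.6244 = V0.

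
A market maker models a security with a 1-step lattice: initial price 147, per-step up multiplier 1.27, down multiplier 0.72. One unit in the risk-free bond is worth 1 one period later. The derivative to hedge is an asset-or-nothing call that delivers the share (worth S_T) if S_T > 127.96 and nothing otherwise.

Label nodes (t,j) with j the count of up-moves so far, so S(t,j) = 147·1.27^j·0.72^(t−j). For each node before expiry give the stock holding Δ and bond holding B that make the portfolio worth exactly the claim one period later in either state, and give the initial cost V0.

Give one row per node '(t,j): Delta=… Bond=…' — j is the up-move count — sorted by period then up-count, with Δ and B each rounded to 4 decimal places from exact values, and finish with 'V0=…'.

Since d<R<u, set p* = (R−d)/(u−d) = 0.5091; price each node as the discounted p*-expectation of its children.
Payoff layer (t=1): V(1,0)=0.0000, V(1,1)=186.6900
  t=0,j=0: stock 147.0000 → up 186.6900 (V=186.6900), down 105.8400 (V=0.0000). Price 95.0422; hedge Δ=2.3091, bond B=-244.3942.
Each (Δ,B) replicates both successor values, so the strategy is self-financing and V0 is arbitrage-free.

(0,0): Delta=2.3091 Bond=-244.3942
V0=95.0422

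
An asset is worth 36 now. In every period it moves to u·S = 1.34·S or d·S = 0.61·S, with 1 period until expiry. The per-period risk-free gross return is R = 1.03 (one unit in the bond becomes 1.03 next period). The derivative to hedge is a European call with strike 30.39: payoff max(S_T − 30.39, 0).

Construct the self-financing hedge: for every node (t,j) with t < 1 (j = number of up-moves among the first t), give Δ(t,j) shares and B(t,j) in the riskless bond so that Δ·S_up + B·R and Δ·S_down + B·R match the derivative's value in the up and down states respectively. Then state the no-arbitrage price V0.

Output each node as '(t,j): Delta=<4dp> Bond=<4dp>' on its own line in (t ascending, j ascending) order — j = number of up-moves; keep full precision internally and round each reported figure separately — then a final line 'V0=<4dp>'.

(0,0): Delta=0.6792 Bond=-14.4813
V0=9.9707

Risk-neutral probability p* = (R−d)/(u−d) = (1.03−0.61)/(1.34−0.61) = 0.5753.
Terminal values V(1,·): V(1,0)=0.0000, V(1,1)=17.8500
(0,0): S=36.0000. Δ = (V_up−V_dn)/(S_up−S_dn) = (17.8500−0.0000)/(48.2400−21.9600) = 0.6792. V = [p*·17.8500 + (1−p*)·0.0000]/1.03 = 9.9707. B = V − Δ·S = -14.4813.
Each (Δ,B) replicates both successor values, so the strategy is self-financing and V0 is arbitrage-free.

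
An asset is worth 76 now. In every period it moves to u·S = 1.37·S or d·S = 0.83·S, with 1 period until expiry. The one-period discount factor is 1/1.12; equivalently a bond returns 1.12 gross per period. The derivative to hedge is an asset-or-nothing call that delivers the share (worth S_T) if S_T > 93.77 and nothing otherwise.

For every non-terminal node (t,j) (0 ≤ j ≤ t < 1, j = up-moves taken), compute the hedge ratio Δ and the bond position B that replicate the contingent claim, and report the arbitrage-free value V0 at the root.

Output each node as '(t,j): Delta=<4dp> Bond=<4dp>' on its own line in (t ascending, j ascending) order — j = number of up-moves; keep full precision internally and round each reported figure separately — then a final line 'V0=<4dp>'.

(0,0): Delta=2.5370 Bond=-142.8896
V0=49.9253

The replicating-portfolio and risk-neutral prices coincide; use p* = (1.12−0.83)/(1.37−0.83) = 0.5370 for the latter.
At expiry t=1: V(1,0)=0.0000, V(1,1)=104.1200
(0,0): S=76.0000. Δ = (V_up−V_dn)/(S_up−S_dn) = (104.1200−0.0000)/(104.1200−63.0800) = 2.5370. V = [p*·104.1200 + (1−p*)·0.0000]/1.12 = 49.9253. B = V − Δ·S = -142.8896.
Root portfolio cost Δ·76+B reproduces V0=49.9253.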